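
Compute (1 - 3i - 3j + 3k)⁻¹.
0.0357 + 0.1071i + 0.1071j - 0.1071k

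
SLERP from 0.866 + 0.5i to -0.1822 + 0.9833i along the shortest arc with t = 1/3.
0.5948 + 0.8039i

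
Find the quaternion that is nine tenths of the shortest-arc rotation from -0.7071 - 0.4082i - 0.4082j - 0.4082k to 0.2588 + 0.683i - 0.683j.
-0.3491 - 0.7163i + 0.6015j - 0.0574k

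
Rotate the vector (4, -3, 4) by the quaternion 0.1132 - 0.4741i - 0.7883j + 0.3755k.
(-6.225, 0.586, -1.382)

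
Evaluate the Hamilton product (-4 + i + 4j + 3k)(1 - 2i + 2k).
-8 + 17i - 4j + 3k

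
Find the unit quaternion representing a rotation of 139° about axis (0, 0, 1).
0.3502 + 0.9367k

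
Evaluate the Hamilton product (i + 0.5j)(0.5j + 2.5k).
-0.25 + 1.25i - 2.5j + 0.5k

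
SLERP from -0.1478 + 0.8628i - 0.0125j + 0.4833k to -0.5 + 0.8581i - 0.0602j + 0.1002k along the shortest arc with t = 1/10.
-0.1866 + 0.8734i - 0.0177j + 0.4494k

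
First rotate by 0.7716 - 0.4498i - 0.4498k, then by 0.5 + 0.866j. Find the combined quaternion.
0.3858 - 0.6144i + 0.6682j + 0.1646k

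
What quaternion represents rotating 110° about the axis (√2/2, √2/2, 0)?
0.5736 + 0.5792i + 0.5792j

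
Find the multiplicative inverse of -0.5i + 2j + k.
0.0952i - 0.381j - 0.1905k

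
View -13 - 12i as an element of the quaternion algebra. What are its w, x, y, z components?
-13 - 12i + 0j + 0k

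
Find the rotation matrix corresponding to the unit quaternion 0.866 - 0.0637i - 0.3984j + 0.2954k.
[[0.508, -0.4609, -0.7277], [0.5624, 0.8174, -0.125], [0.6524, -0.3457, 0.6744]]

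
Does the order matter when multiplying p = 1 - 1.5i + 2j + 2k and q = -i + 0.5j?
Yes: pq = -2.5 - 2i - 1.5j + 1.25k ≠ -2.5 + 2.5j - 1.25k = qp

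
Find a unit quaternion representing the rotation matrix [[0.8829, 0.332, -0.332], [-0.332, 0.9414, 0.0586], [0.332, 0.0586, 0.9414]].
0.9703 - 0.1711j - 0.1711k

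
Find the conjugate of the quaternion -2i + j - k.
2i - j + k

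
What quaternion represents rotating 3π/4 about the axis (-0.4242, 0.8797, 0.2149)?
0.3827 - 0.3919i + 0.8127j + 0.1985k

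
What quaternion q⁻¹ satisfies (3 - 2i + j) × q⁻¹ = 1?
0.2143 + 0.1429i - 0.0714j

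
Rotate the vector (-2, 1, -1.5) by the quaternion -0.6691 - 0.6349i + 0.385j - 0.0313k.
(-1.221, 2.396, -0.13)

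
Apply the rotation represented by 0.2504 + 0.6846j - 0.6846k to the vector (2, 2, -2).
(-1.749, 1.314, -2.686)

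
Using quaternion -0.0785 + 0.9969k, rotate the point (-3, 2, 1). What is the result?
(3.276, -1.506, 1)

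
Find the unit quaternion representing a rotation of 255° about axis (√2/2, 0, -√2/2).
-0.6088 + 0.561i - 0.561k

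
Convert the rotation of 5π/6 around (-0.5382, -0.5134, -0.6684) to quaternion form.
0.2588 - 0.5199i - 0.4959j - 0.6456k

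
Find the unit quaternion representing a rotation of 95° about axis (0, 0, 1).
0.6756 + 0.7373k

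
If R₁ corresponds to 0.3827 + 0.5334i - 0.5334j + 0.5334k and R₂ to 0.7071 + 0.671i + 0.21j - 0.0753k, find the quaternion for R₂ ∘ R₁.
0.0649 + 0.7058i - 0.6949j - 0.1216k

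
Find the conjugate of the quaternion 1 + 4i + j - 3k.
1 - 4i - j + 3k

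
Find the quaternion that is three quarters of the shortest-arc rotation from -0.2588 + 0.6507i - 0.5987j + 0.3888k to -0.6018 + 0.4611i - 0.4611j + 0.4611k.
-0.5239 + 0.5178i - 0.5044j + 0.4504k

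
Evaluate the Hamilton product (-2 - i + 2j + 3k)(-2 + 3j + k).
-5 - 5i - 9j - 11k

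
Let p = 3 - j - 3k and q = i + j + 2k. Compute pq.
7 + 4i + 7k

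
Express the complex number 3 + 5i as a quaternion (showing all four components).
3 + 5i + 0j + 0k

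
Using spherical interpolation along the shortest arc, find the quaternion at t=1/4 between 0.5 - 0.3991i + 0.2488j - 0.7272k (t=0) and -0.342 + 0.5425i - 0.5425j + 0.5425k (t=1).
0.4675 - 0.4423i + 0.3282j - 0.6915k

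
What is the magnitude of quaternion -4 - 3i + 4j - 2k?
√45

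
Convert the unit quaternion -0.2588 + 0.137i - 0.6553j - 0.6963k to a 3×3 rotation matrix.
[[-0.8285, -0.54, 0.1484], [0.1809, -0.0072, 0.9835], [-0.53, 0.8417, 0.1036]]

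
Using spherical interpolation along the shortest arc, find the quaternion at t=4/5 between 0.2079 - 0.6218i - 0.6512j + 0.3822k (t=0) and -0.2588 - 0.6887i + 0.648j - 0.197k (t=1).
0.2987 + 0.4568i - 0.7855j + 0.2918k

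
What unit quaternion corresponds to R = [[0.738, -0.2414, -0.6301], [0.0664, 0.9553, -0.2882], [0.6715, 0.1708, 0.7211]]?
0.9239 + 0.1242i - 0.3522j + 0.0833k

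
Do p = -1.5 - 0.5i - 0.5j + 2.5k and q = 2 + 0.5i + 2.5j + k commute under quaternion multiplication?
No: pq = -4 - 8.5i - 3j + 2.5k ≠ -4 + 5i - 6.5j + 4.5k = qp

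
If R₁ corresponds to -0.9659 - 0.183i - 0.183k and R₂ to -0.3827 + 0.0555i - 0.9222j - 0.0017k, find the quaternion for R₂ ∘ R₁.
0.3795 + 0.1852i + 0.9012j - 0.0971k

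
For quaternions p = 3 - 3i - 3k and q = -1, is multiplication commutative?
Yes: pq = qp = -3 + 3i + 3k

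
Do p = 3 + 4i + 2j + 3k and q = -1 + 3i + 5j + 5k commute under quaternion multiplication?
No: pq = -40 + 2j + 26k ≠ -40 + 10i + 24j - 2k = qp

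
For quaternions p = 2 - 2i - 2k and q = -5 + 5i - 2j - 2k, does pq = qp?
No: pq = -4 + 16i - 18j + 10k ≠ -4 + 24i + 10j + 2k = qp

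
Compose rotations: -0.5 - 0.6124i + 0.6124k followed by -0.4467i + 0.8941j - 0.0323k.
-0.2538 + 0.7709i - 0.1537j + 0.5637k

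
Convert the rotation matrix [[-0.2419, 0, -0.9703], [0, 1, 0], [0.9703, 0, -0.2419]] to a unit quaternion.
0.6157 - 0.788j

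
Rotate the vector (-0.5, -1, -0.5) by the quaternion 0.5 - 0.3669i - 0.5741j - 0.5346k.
(-0.75, -0.593, -0.766)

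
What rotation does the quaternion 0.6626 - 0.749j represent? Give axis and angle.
axis = (0, -1, 0), θ = 97°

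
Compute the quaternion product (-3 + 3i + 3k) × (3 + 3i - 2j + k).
-21 + 6i + 12j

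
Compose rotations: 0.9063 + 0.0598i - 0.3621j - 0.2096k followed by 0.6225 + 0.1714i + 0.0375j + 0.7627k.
0.7274 + 0.4609i - 0.1099j + 0.4965k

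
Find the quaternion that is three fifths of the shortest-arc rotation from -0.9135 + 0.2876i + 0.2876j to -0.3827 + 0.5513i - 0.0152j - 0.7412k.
-0.6879 + 0.5087i + 0.1246j - 0.5025k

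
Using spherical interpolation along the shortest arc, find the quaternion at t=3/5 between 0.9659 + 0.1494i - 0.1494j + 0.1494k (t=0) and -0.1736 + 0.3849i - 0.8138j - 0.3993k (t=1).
0.6908 - 0.2195i + 0.5594j + 0.402k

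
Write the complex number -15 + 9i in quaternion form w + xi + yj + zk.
-15 + 9i + 0j + 0k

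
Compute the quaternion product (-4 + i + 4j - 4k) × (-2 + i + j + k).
7 + 2i - 17j + k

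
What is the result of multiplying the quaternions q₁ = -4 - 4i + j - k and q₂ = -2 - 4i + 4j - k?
-13 + 27i - 18j - 6k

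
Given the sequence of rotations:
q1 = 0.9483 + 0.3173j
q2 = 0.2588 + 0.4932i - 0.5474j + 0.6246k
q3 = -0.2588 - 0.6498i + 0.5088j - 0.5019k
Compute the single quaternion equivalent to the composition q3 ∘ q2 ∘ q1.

q2 · q1 = 0.4191 + 0.2695i - 0.437j + 0.7488k
q3 · q2 · q1 = 0.6648 - 0.1804i + 0.6776j - 0.2573k
0.6648 - 0.1804i + 0.6776j - 0.2573k


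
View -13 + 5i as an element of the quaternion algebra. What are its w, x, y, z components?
-13 + 5i + 0j + 0k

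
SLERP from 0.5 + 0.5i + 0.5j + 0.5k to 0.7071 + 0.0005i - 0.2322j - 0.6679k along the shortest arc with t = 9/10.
-0.6156 + 0.0733i + 0.3002j + 0.725k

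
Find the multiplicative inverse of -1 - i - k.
-0.3333 + 0.3333i + 0.3333k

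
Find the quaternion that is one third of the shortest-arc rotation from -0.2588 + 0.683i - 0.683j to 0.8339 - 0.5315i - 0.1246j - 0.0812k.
-0.5225 + 0.7182i - 0.4584j + 0.0321k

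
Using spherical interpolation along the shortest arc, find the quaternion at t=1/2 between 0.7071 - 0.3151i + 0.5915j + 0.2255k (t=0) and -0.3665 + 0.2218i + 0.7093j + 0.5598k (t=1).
0.2183 - 0.0598i + 0.8339j + 0.5034k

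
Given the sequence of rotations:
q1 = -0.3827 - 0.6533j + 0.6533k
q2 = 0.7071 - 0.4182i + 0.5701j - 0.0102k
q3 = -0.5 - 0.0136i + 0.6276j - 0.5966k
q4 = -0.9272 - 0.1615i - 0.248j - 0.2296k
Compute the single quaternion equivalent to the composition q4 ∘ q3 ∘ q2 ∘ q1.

q2 · q1 = 0.1085 + 0.5258i - 0.4069j + 0.7391k
q3 · q2 · q1 = 0.6492 - 0.0433i - 0.0321j - 0.7587k
q4 · q3 · q2 · q1 = -0.7911 + 0.1161i - 0.2438j + 0.5489k
-0.7911 + 0.1161i - 0.2438j + 0.5489k


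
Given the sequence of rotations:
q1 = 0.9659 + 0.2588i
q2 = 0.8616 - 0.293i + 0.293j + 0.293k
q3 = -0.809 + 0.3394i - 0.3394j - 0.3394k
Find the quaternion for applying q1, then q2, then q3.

q2 · q1 = 0.908 - 0.06i + 0.3588j + 0.2072k
q3 · q2 · q1 = -0.5221 + 0.4082i - 0.6484j - 0.3744k
-0.5221 + 0.4082i - 0.6484j - 0.3744k


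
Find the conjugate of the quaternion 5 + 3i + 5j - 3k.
5 - 3i - 5j + 3k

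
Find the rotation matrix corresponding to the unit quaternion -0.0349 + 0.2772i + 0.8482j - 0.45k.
[[-0.8439, 0.4388, -0.3087], [0.5017, 0.4413, -0.744], [-0.1903, -0.7827, -0.5926]]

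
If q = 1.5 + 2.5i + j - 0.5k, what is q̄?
1.5 - 2.5i - j + 0.5k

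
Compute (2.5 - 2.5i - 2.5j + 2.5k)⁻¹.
0.1 + 0.1i + 0.1j - 0.1k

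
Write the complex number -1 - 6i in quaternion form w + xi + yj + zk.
-1 - 6i + 0j + 0k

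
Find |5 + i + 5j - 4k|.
√67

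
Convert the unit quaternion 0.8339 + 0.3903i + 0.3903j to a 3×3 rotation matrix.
[[0.6953, 0.3047, 0.6509], [0.3047, 0.6953, -0.6509], [-0.6509, 0.6509, 0.3907]]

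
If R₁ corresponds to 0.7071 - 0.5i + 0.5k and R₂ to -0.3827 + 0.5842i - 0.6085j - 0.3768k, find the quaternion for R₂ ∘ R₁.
0.2099 + 0.3002i - 0.534j - 0.762k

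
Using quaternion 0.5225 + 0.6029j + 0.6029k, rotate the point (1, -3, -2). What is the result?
(0.176, -1.643, -3.357)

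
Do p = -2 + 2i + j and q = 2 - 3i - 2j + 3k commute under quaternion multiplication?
No: pq = 4 + 13i - 7k ≠ 4 + 7i + 12j - 5k = qp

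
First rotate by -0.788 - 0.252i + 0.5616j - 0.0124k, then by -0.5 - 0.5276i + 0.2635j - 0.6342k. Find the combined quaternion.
0.1052 + 0.8946i - 0.3352j + 0.2761k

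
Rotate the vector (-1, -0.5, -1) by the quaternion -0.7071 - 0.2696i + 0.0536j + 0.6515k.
(-0.164, 1.259, -0.799)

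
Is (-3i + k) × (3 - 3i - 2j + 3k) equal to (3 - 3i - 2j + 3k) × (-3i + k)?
No: pq = -12 - 7i + 6j + 9k ≠ -12 - 11i - 6j - 3k = qp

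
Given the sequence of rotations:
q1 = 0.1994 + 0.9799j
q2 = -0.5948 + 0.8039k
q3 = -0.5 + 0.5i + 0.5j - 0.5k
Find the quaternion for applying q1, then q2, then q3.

q2 · q1 = -0.1186 - 0.7877i - 0.5828j + 0.1603k
q3 · q2 · q1 = 0.8247 + 0.1233i + 0.5458j + 0.0816k
0.8247 + 0.1233i + 0.5458j + 0.0816k


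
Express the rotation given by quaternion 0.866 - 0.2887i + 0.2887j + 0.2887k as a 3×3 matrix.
[[0.6666, -0.6667, 0.3333], [0.3333, 0.6666, 0.6667], [-0.6667, -0.3333, 0.6666]]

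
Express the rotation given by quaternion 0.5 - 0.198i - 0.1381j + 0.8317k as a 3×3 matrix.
[[-0.4216, -0.777, -0.4675], [0.8864, -0.4619, -0.0317], [-0.1913, -0.4277, 0.8834]]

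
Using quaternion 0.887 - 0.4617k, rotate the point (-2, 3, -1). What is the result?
(1.31, 3.359, -1)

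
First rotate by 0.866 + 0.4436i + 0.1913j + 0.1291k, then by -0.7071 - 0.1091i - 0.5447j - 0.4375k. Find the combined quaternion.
-0.4033 - 0.3948i - 0.787j - 0.2494k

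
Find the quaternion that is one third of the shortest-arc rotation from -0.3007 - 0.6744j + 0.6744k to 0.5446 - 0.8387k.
-0.4094 - 0.4746j + 0.7792k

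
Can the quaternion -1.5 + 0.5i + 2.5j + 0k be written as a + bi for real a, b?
No. The quaternion -1.5 + 0.5i + 2.5j has j-coefficient y = 2.5 and k-coefficient z = 0, not both zero, so it does not lie in the complex subalgebra spanned by 1 and i.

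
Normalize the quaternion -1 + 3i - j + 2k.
-0.2582 + 0.7746i - 0.2582j + 0.5164k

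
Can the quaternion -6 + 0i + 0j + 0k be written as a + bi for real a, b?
Yes. The quaternion -6 has j- and k-coefficients y = z = 0, so it lies in the complex subalgebra spanned by 1 and i.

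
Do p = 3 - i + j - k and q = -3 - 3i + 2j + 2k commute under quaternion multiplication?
No: pq = -12 - 2i + 8j + 10k ≠ -12 - 10i - 2j + 8k = qp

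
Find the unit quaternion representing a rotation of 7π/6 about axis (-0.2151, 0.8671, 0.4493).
-0.2588 - 0.2078i + 0.8376j + 0.434k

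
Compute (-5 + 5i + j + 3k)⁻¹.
-0.0833 - 0.0833i - 0.0167j - 0.05k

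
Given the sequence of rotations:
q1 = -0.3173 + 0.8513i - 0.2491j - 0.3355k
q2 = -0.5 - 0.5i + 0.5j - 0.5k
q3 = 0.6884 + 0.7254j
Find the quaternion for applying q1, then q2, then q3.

q2 · q1 = 0.5411 - 0.5593i - 0.6275j + 0.0253k
q3 · q2 · q1 = 0.8277 - 0.3667i - 0.0395j + 0.4231k
0.8277 - 0.3667i - 0.0395j + 0.4231k


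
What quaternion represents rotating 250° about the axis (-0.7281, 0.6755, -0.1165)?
-0.5736 - 0.5964i + 0.5533j - 0.0954k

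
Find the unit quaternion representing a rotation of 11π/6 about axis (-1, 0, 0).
-0.9659 - 0.2588i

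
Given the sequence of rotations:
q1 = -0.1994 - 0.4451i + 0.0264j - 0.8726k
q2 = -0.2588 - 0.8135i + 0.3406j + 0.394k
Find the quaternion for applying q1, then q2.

q2 · q1 = 0.0243 - 0.0302i - 0.96j + 0.2774k
0.0243 - 0.0302i - 0.96j + 0.2774k


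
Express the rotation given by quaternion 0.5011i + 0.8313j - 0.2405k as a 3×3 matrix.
[[-0.4978, 0.8331, -0.241], [0.8331, 0.3821, -0.3999], [-0.241, -0.3999, -0.8843]]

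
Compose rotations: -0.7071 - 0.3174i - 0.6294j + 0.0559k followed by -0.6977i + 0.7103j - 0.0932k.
0.2308 + 0.4744i - 0.4337j + 0.7305k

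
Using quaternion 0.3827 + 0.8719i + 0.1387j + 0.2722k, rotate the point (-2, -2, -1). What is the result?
(-2.275, 1.029, -1.664)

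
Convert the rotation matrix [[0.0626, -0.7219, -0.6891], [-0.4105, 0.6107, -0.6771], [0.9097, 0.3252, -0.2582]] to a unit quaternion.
0.5948 + 0.4213i - 0.672j + 0.1309k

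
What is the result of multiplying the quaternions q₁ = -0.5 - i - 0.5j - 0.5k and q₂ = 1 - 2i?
-2.5 + 0.5j - 1.5k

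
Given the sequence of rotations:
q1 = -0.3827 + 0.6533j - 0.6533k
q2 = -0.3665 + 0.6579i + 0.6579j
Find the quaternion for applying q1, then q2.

q2 · q1 = -0.2895 - 0.6816i - 0.0614j + 0.6692k
-0.2895 - 0.6816i - 0.0614j + 0.6692k


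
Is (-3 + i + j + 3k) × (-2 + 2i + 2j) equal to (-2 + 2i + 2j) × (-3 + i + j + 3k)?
No: pq = 2 - 14i - 2j - 6k ≠ 2 - 2i - 14j - 6k = qp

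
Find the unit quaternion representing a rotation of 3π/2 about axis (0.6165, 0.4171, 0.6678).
-0.7071 + 0.4359i + 0.2949j + 0.4722k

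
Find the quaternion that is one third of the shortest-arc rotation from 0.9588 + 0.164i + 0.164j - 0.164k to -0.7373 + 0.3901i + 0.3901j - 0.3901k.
0.9985 - 0.0319i - 0.0319j + 0.0319k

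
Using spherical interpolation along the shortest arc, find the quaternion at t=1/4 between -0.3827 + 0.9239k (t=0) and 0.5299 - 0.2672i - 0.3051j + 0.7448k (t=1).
-0.1541 - 0.0803i - 0.0917j + 0.9805k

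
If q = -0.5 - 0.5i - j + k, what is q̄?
-0.5 + 0.5i + j - k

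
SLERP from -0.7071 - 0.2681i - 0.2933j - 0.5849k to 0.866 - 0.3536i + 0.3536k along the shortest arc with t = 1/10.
-0.7441 - 0.2069i - 0.269j - 0.5755k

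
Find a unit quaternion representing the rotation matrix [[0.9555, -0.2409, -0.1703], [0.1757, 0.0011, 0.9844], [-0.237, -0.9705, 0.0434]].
0.7071 - 0.6912i + 0.0236j + 0.1473k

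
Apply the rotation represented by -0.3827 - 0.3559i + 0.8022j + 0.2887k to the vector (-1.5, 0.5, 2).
(-1.133, 1.86, -1.326)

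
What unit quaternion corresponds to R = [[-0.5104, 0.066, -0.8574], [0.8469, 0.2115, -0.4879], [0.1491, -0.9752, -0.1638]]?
-0.3665 + 0.3324i + 0.6866j - 0.5327k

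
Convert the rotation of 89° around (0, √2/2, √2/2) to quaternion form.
0.7133 + 0.4956j + 0.4956k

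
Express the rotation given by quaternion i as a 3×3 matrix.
[[1, 0, 0], [0, -1, 0], [0, 0, -1]]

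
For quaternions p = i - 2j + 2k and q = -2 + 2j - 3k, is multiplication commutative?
No: pq = 10 + 7j - 2k ≠ 10 - 4i + j - 6k = qp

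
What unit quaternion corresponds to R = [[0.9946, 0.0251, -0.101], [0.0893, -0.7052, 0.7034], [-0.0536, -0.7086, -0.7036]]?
-0.3827 + 0.9224i + 0.031j - 0.0419k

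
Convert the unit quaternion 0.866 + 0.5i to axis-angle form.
axis = (1, 0, 0), θ = π/3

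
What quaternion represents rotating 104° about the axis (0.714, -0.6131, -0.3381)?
0.6157 + 0.5626i - 0.4831j - 0.2664k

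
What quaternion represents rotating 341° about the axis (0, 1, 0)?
-0.9863 + 0.165j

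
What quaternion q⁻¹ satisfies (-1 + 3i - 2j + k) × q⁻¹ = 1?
-0.0667 - 0.2i + 0.1333j - 0.0667k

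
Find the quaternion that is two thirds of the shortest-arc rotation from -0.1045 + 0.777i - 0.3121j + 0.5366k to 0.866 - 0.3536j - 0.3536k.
-0.7539 + 0.3548i + 0.1459j + 0.5334k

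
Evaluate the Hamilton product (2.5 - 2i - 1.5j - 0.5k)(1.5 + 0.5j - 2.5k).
3.25 + i - 6j - 8k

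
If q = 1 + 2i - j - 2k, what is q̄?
1 - 2i + j + 2k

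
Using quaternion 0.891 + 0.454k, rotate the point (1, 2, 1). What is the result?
(-1.03, 1.985, 1)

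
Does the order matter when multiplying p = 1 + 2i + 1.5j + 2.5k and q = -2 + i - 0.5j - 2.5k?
Yes: pq = 3 - 5.5i + 4j - 10k ≠ 3 - 0.5i - 11j - 5k = qp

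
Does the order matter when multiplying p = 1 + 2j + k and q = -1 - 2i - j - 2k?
Yes: pq = 3 - 5i - 5j + k ≠ 3 + i - j - 7k = qp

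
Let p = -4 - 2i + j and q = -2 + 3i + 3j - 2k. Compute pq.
11 - 10i - 18j - k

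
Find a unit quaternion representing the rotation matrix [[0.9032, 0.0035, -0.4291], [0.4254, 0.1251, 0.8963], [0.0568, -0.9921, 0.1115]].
0.7314 - 0.6455i - 0.1661j + 0.1442k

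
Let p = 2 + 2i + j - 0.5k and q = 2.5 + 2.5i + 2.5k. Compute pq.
1.25 + 12.5i - 3.75j + 1.25k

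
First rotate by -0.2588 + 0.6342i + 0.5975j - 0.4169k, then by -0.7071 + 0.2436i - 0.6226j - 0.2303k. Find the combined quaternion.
0.3045 - 0.1143i - 0.3059j + 0.8948k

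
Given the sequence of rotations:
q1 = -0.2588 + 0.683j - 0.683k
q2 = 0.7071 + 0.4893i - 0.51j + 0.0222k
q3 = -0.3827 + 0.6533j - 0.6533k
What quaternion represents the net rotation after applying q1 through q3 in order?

q2 · q1 = 0.1805 + 0.2065i + 0.9491j - 0.1545k
q3 · q2 · q1 = -0.7901 + 0.4401i - 0.3802j - 0.1937k
-0.7901 + 0.4401i - 0.3802j - 0.1937k


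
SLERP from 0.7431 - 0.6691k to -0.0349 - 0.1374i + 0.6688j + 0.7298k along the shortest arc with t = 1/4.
0.6154 + 0.0408i - 0.1987j - 0.7616k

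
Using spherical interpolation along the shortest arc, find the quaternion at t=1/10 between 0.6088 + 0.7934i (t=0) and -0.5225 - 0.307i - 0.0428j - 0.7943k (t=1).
0.6271 + 0.7733i + 0.005j + 0.0934k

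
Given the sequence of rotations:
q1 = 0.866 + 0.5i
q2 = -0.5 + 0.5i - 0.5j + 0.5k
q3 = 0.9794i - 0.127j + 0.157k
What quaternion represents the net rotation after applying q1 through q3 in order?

q2 · q1 = -0.683 + 0.183i - 0.183j + 0.683k
q3 · q2 · q1 = -0.3097 - 0.7269i - 0.5535j - 0.2632k
-0.3097 - 0.7269i - 0.5535j - 0.2632k


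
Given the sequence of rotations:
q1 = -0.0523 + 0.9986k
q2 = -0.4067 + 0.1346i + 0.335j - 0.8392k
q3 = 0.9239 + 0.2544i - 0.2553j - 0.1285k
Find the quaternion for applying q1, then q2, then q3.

q2 · q1 = 0.8593 + 0.3275i - 0.1519j - 0.3622k
q3 · q2 · q1 = 0.6253 + 0.5941i - 0.3097j - 0.4001k
0.6253 + 0.5941i - 0.3097j - 0.4001k


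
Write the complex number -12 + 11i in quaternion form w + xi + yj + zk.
-12 + 11i + 0j + 0k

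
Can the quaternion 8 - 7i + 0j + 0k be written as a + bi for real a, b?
Yes. The quaternion 8 - 7i has j- and k-coefficients y = z = 0, so it lies in the complex subalgebra spanned by 1 and i.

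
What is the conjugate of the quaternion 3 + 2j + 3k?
3 - 2j - 3k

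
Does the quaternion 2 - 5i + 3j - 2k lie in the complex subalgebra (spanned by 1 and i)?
No. The quaternion 2 - 5i + 3j - 2k has j-coefficient y = 3 and k-coefficient z = -2, not both zero, so it does not lie in the complex subalgebra spanned by 1 and i.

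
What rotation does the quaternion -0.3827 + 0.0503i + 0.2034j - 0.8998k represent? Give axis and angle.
axis = (0.0544, 0.2202, -0.9739), θ = 5π/4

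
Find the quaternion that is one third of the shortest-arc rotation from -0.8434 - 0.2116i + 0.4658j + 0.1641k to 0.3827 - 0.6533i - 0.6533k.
-0.8273 + 0.1154i + 0.3658j + 0.4104k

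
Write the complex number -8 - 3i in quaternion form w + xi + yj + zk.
-8 - 3i + 0j + 0k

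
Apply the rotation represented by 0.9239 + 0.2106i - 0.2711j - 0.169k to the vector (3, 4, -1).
(3.752, 2.435, 2.448)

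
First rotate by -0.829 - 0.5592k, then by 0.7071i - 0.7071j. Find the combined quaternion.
-0.1908i + 0.9816j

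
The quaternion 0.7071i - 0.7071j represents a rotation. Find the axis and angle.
axis = (√2/2, -√2/2, 0), θ = π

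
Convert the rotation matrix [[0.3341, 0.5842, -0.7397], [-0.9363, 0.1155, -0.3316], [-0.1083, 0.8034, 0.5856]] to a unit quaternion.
0.7133 + 0.3978i - 0.2213j - 0.5329k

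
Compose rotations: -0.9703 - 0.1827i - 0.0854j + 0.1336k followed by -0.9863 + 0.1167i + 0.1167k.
0.9627 + 0.0769i + 0.0473j - 0.255k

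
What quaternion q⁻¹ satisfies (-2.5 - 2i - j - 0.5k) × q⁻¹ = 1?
-0.2174 + 0.1739i + 0.087j + 0.0435k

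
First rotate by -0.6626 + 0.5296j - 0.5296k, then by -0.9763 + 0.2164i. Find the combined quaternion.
0.6469 - 0.1434i - 0.4024j + 0.6317k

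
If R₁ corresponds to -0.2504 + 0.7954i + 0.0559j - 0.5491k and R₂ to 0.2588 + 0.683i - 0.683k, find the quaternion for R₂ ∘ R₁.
-0.9831 + 0.073i - 0.1538j + 0.0671k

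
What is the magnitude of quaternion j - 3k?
√10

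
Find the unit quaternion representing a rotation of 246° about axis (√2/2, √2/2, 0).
-0.5446 + 0.593i + 0.593j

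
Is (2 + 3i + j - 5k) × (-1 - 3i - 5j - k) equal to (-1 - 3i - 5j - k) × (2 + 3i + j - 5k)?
No: pq = 7 - 35i + 7j - 9k ≠ 7 + 17i - 29j + 15k = qp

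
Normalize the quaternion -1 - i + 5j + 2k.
-0.1796 - 0.1796i + 0.898j + 0.3592k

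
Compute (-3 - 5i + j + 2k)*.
-3 + 5i - j - 2k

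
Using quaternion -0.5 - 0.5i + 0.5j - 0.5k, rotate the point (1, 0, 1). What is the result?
(0, -1, 1)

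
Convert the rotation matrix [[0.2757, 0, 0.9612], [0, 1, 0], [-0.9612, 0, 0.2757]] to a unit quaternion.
0.7987 + 0.6018j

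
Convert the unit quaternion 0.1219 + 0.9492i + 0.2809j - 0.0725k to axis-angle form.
axis = (0.9563, 0.283, -0.073), θ = 166°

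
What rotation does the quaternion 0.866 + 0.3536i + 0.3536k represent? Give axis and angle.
axis = (√2/2, 0, √2/2), θ = π/3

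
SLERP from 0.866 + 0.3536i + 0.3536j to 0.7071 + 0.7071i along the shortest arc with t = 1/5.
0.8528 + 0.4358i + 0.2878j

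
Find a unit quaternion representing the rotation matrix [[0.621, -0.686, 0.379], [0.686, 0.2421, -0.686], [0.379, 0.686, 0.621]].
0.7881 + 0.4353i + 0.4353k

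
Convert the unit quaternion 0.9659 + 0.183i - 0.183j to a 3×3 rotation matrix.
[[0.933, -0.067, -0.3535], [-0.067, 0.933, -0.3535], [0.3535, 0.3535, 0.866]]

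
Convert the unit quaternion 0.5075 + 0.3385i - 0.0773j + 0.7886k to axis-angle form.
axis = (0.3928, -0.0897, 0.9152), θ = 119°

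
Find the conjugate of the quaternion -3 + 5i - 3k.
-3 - 5i + 3k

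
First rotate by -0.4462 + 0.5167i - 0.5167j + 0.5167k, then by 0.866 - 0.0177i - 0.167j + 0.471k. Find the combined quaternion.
-0.7069 + 0.6124i - 0.1204j + 0.3327k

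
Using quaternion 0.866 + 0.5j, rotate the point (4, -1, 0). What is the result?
(2, -1, -3.464)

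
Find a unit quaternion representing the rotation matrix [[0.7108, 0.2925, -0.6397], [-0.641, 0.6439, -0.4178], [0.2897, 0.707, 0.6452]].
0.866 + 0.3247i - 0.2683j - 0.2695k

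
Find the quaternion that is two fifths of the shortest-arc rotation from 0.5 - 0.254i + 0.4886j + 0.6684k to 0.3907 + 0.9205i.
0.173 - 0.7321i + 0.3888j + 0.5319k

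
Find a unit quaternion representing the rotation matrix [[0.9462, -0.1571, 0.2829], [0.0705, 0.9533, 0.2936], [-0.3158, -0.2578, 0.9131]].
0.9763 - 0.1412i + 0.1533j + 0.0583k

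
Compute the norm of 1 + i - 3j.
√11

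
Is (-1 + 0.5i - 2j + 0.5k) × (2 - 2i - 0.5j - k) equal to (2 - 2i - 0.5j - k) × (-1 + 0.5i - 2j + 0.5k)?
No: pq = -1.5 + 5.25i - 4j - 2.25k ≠ -1.5 + 0.75i - 3j + 6.25k = qp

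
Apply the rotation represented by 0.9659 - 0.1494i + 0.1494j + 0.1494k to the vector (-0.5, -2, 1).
(0.455, -1.61, 1.565)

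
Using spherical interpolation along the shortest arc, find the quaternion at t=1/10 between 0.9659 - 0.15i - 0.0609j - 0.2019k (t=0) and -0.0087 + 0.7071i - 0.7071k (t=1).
0.9489 - 0.0389i - 0.0599j - 0.3073k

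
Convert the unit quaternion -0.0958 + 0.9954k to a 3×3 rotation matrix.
[[-0.9816, 0.1907, 0], [-0.1907, -0.9816, 0], [0, 0, 1]]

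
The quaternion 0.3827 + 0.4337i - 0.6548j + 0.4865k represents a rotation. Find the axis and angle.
axis = (0.4694, -0.7088, 0.5266), θ = 3π/4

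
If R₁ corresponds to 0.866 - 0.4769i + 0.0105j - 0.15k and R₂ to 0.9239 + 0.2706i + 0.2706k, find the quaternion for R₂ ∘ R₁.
0.9697 - 0.2091i - 0.0788j + 0.0986k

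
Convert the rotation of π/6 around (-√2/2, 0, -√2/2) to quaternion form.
0.9659 - 0.183i - 0.183k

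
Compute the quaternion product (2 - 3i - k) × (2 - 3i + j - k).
-6 - 11i + 2j - 7k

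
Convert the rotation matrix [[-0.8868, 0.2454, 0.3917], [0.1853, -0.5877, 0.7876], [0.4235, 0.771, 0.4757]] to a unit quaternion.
-0.0175 + 0.2373i + 0.4537j + 0.8588k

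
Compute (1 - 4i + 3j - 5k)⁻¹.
0.0196 + 0.0784i - 0.0588j + 0.098k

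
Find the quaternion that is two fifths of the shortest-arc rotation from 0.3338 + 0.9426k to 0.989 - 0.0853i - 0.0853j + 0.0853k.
0.7133 - 0.0415i - 0.0415j + 0.6984k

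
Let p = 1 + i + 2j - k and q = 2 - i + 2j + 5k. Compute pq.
4 + 13i + 2j + 7k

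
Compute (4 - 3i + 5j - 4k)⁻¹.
0.0606 + 0.0455i - 0.0758j + 0.0606k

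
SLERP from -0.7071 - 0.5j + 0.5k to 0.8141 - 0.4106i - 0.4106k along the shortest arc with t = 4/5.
-0.8221 + 0.3378i - 0.1077j + 0.4455k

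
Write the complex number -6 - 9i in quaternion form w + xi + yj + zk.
-6 - 9i + 0j + 0k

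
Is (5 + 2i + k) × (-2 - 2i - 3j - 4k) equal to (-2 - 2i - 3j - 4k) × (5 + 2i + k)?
No: pq = -2 - 11i - 9j - 28k ≠ -2 - 17i - 21j - 16k = qp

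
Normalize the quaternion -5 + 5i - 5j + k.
-0.5735 + 0.5735i - 0.5735j + 0.1147k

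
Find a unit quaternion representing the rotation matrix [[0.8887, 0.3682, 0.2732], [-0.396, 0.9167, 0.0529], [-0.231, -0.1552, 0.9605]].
0.9703 - 0.0536i + 0.1299j - 0.1969k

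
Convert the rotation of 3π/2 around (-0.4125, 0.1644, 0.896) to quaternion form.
-0.7071 - 0.2917i + 0.1162j + 0.6336k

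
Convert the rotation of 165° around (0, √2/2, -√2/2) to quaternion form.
0.1305 + 0.7011j - 0.7011k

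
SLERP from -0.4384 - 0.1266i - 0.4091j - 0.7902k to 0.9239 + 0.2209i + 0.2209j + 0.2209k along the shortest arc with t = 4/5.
-0.8663 - 0.212i - 0.2747j - 0.3593k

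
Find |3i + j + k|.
√11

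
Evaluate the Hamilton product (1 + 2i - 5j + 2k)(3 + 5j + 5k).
18 - 29i - 20j + 21k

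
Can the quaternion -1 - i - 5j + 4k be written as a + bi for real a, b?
No. The quaternion -1 - i - 5j + 4k has j-coefficient y = -5 and k-coefficient z = 4, not both zero, so it does not lie in the complex subalgebra spanned by 1 and i.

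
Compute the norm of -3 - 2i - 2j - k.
√18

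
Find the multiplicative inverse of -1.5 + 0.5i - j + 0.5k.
-0.4 - 0.1333i + 0.2667j - 0.1333k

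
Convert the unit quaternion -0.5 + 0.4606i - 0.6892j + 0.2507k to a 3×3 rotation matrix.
[[-0.0757, -0.3842, 0.9201], [-0.8856, 0.45, 0.115], [-0.4583, -0.8062, -0.3743]]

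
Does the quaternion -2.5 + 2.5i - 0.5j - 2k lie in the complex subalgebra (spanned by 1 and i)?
No. The quaternion -2.5 + 2.5i - 0.5j - 2k has j-coefficient y = -0.5 and k-coefficient z = -2, not both zero, so it does not lie in the complex subalgebra spanned by 1 and i.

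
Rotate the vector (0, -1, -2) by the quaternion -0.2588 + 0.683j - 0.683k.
(1.061, 1.799, 0.799)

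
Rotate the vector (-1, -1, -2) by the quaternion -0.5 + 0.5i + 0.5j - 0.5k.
(2, -1, 1)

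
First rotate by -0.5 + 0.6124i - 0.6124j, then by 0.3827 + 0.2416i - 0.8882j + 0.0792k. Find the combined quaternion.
-0.8832 + 0.1621i + 0.2582j + 0.3564k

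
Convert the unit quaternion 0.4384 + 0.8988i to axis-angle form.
axis = (1, 0, 0), θ = 128°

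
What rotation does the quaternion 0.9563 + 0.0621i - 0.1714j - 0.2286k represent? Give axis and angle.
axis = (0.2124, -0.5862, -0.7818), θ = 34°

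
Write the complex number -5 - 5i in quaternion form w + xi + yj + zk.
-5 - 5i + 0j + 0k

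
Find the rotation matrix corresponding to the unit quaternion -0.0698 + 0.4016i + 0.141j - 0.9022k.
[[-0.6677, -0.0127, -0.7443], [0.2392, -0.9505, -0.1984], [-0.705, -0.3105, 0.6377]]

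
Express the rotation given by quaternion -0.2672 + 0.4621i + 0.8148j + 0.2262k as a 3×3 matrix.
[[-0.4301, 0.8739, -0.2264], [0.6322, 0.4706, 0.6156], [0.6445, 0.1217, -0.7549]]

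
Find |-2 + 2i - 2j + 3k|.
√21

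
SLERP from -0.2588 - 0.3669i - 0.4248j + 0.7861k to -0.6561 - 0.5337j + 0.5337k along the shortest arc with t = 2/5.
-0.4388 - 0.2294i - 0.4909j + 0.7168k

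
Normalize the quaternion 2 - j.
0.8944 - 0.4472j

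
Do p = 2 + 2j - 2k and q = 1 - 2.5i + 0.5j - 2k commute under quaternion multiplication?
No: pq = -3 - 8i + 8j - k ≠ -3 - 2i - 2j - 11k = qp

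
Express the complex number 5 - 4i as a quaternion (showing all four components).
5 - 4i + 0j + 0k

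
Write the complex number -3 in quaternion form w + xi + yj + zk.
-3 + 0i + 0j + 0k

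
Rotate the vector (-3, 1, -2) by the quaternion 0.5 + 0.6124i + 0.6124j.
(-1.225, -0.775, 3.45)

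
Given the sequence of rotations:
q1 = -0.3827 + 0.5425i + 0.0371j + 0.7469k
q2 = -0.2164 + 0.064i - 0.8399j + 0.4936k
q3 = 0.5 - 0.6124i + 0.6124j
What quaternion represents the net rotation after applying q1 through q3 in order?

q2 · q1 = -0.2894 - 0.7875i + 0.5334j + 0.1075k
q3 · q2 · q1 = -0.9536 - 0.1507i + 0.1553j + 0.2094k
-0.9536 - 0.1507i + 0.1553j + 0.2094k


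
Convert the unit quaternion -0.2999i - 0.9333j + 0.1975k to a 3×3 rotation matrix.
[[-0.8201, 0.5598, -0.1185], [0.5598, 0.7421, -0.3687], [-0.1185, -0.3687, -0.922]]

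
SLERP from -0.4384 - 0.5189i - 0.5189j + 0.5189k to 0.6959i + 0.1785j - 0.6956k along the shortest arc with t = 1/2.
-0.2301 - 0.6377i - 0.3661j + 0.6375k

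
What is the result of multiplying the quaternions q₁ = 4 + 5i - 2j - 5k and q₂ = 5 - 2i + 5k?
55 + 7i - 25j - 9k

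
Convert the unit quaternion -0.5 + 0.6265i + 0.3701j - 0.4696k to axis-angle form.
axis = (0.7234, 0.4274, -0.5422), θ = 4π/3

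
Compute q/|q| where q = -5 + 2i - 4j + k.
-0.7372 + 0.2949i - 0.5898j + 0.1474k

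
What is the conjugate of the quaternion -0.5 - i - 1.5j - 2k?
-0.5 + i + 1.5j + 2k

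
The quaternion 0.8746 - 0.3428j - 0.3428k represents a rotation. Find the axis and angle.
axis = (0, -√2/2, -√2/2), θ = 58°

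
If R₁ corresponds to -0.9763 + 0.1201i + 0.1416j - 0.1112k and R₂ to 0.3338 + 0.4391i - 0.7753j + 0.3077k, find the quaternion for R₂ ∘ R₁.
-0.2346 - 0.346i + 0.89j - 0.1822k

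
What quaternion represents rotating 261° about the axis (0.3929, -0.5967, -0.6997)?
-0.6494 + 0.2988i - 0.4537j - 0.5321k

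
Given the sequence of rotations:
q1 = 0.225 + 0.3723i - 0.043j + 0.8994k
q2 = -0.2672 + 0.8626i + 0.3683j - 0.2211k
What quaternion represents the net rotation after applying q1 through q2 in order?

q2 · q1 = -0.1666 + 0.4163i - 0.7638j - 0.4643k
-0.1666 + 0.4163i - 0.7638j - 0.4643k


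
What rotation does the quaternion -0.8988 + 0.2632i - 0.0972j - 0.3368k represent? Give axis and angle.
axis = (0.6004, -0.2217, -0.7683), θ = 308°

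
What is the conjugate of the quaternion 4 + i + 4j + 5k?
4 - i - 4j - 5k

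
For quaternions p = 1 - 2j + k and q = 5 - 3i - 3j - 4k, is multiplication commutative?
No: pq = 3 + 8i - 16j - 5k ≠ 3 - 14i - 10j + 7k = qp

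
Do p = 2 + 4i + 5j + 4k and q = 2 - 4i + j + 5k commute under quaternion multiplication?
No: pq = -5 + 21i - 24j + 42k ≠ -5 - 21i + 48j - 6k = qp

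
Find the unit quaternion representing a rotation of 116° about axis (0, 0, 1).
0.5299 + 0.848k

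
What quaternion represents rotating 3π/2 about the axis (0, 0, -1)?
-0.7071 - 0.7071k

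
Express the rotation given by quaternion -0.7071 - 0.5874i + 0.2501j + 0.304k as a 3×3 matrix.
[[0.6901, 0.1361, -0.7108], [-0.7237, 0.1251, -0.6786], [-0.0034, 0.9828, 0.1848]]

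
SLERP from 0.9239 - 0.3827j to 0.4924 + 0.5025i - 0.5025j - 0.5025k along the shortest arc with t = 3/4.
0.6516 + 0.399i - 0.507j - 0.399k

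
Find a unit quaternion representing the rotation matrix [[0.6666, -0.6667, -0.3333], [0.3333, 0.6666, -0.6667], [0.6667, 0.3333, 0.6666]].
0.866 + 0.2887i - 0.2887j + 0.2887k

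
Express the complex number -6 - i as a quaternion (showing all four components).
-6 - i + 0j + 0k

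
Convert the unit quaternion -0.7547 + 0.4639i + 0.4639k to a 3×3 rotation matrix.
[[0.5696, 0.7002, 0.4304], [-0.7002, 0.1392, 0.7002], [0.4304, -0.7002, 0.5696]]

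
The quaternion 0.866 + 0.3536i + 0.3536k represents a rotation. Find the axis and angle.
axis = (√2/2, 0, √2/2), θ = π/3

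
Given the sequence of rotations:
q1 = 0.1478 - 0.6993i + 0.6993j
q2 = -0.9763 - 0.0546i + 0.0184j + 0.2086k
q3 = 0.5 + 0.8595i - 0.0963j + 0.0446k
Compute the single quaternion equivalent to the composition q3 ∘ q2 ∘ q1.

q2 · q1 = -0.1953 + 0.5288i - 0.8259j + 0.0055k
q3 · q2 · q1 = -0.6319 + 0.1328i - 0.3753j - 0.6649k
-0.6319 + 0.1328i - 0.3753j - 0.6649k


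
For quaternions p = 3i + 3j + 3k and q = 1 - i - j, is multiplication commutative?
No: pq = 6 + 6i + 3k ≠ 6 + 6j + 3k = qp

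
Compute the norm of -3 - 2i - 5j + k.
√39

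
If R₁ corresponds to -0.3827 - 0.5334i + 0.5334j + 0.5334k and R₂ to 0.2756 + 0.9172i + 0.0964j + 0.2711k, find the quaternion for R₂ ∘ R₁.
0.1877 - 0.5912i - 0.5237j + 0.5839k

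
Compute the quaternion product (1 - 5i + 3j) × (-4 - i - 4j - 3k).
3 + 10i - 31j + 20k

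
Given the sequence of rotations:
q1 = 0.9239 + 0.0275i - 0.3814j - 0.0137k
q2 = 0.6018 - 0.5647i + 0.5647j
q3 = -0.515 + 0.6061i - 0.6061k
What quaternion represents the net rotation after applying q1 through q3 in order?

q2 · q1 = 0.7869 - 0.5129i + 0.2845j + 0.1916k
q3 · q2 · q1 = 0.0217 + 0.9135i + 0.0482j - 0.4032k
0.0217 + 0.9135i + 0.0482j - 0.4032k


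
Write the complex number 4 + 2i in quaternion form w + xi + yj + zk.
4 + 2i + 0j + 0k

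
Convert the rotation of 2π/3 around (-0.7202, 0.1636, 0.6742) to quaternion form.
0.5 - 0.6237i + 0.1417j + 0.5839k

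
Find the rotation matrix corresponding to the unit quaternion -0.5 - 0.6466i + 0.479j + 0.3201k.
[[0.3362, -0.2993, -0.893], [-0.9395, -0.0411, -0.3399], [0.065, 0.9533, -0.2951]]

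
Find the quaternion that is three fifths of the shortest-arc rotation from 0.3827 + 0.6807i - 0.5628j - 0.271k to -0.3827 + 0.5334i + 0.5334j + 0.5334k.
0.484 - 0.0375i - 0.69j - 0.5369k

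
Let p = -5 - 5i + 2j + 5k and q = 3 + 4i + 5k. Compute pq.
-20 - 25i + 51j - 18k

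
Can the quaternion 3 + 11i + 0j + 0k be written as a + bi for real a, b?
Yes. The quaternion 3 + 11i has j- and k-coefficients y = z = 0, so it lies in the complex subalgebra spanned by 1 and i.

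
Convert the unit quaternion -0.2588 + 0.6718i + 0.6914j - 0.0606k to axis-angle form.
axis = (0.6955, 0.7158, -0.0627), θ = 7π/6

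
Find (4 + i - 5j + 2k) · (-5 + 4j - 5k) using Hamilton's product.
10 + 12i + 46j - 26k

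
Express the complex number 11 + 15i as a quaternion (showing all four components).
11 + 15i + 0j + 0k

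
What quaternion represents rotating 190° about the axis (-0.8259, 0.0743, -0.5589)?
-0.0872 - 0.8228i + 0.074j - 0.5568k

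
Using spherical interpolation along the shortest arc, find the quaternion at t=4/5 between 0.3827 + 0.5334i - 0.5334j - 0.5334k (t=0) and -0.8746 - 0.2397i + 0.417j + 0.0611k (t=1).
0.8103 + 0.3165i - 0.4637j - 0.1683k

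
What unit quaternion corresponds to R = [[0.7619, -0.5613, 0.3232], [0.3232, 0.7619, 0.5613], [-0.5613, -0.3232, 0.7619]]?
0.9063 - 0.244i + 0.244j + 0.244k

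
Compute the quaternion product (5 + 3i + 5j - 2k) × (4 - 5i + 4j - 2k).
11 - 15i + 56j + 19k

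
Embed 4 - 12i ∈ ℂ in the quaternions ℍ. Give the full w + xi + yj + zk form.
4 - 12i + 0j + 0k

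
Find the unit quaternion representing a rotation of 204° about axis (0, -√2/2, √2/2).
-0.2079 - 0.6917j + 0.6917k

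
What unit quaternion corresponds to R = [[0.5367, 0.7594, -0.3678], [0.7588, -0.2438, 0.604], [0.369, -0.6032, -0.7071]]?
-0.3827 + 0.7886i + 0.4813j + 0.0004k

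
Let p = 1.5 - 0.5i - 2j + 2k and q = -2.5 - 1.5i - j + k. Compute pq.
-8.5 - i + j - 6k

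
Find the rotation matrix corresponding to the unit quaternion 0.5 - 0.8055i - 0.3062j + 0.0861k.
[[0.7977, 0.4072, -0.4449], [0.5794, -0.3125, 0.7528], [0.1675, -0.8582, -0.4852]]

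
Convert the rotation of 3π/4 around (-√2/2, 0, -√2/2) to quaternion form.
0.3827 - 0.6533i - 0.6533k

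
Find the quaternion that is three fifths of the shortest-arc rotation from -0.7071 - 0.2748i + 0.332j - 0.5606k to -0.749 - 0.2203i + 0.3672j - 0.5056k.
-0.733 - 0.2424i + 0.3535j - 0.5282k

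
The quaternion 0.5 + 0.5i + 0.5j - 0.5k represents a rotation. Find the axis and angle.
axis = (√3/3, √3/3, -√3/3), θ = 2π/3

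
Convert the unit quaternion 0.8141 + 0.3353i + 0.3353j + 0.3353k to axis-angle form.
axis = (√3/3, √3/3, √3/3), θ = 71°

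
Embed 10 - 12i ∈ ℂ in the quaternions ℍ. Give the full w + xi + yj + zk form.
10 - 12i + 0j + 0k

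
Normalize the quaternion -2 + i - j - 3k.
-0.5164 + 0.2582i - 0.2582j - 0.7746k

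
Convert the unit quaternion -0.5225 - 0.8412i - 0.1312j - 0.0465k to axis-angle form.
axis = (-0.9866, -0.1539, -0.0545), θ = 243°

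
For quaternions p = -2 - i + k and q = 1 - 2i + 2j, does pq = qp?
No: pq = -4 + i - 6j - k ≠ -4 + 5i - 2j + 3k = qp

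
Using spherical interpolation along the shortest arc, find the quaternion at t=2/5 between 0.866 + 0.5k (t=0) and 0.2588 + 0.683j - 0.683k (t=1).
0.5245 - 0.3776j + 0.7631k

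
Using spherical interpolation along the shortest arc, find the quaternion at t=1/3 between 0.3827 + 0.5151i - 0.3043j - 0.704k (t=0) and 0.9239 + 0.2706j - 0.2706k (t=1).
0.6573 + 0.3861i - 0.1196j - 0.6361k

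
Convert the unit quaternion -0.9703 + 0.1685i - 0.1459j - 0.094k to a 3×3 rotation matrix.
[[0.9398, -0.2316, 0.2515], [0.1332, 0.9255, 0.3544], [-0.3148, -0.2996, 0.9006]]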